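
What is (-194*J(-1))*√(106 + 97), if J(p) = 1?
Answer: -194*√203 ≈ -2764.1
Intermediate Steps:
(-194*J(-1))*√(106 + 97) = (-194*1)*√(106 + 97) = -194*√203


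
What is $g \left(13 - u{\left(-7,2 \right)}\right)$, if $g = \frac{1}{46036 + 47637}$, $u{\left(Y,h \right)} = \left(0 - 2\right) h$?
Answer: $\frac{17}{93673} \approx 0.00018148$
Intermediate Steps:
$u{\left(Y,h \right)} = - 2 h$
$g = \frac{1}{93673} \approx 1.0675 \cdot 10^{-5}$
$g \left(13 - u{\left(-7,2 \right)}\right) = \frac{13 - \left(-2\right) 2}{93673} = \frac{13 - -4}{93673} = \frac{13 + 4}{93673} = \frac{1}{93673} \cdot 17 = \frac{17}{93673}$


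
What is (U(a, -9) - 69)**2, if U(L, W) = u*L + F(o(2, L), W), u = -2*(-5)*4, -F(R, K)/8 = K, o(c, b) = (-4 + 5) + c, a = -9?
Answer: 127449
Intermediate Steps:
o(c, b) = 1 + c
F(R, K) = -8*K
u = 40 (u = 10*4 = 40)
U(L, W) = -8*W + 40*L (U(L, W) = 40*L - 8*W = -8*W + 40*L)
(U(a, -9) - 69)**2 = ((-8*(-9) + 40*(-9)) - 69)**2 = ((72 - 360) - 69)**2 = (-288 - 69)**2 = (-357)**2 = 127449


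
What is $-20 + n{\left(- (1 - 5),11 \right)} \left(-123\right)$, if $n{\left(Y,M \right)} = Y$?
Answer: $-512$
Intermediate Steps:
$-20 + n{\left(- (1 - 5),11 \right)} \left(-123\right) = -20 + - (1 - 5) \left(-123\right) = -20 + \left(-1\right) \left(-4\right) \left(-123\right) = -20 + 4 \left(-123\right) = -20 - 492 = -512$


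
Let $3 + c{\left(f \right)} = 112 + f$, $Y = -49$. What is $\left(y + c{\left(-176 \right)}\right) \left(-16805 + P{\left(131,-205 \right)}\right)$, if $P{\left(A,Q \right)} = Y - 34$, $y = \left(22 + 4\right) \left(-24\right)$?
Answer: $11669608$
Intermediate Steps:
$c{\left(f \right)} = 109 + f$ ($c{\left(f \right)} = -3 + \left(112 + f\right) = 109 + f$)
$y = -624$ ($y = 26 \left(-24\right) = -624$)
$P{\left(A,Q \right)} = -83$ ($P{\left(A,Q \right)} = -49 - 34 = -83$)
$\left(y + c{\left(-176 \right)}\right) \left(-16805 + P{\left(131,-205 \right)}\right) = \left(-624 + \left(109 - 176\right)\right) \left(-16805 - 83\right) = \left(-624 - 67\right) \left(-16888\right) = \left(-691\right) \left(-16888\right) = 11669608$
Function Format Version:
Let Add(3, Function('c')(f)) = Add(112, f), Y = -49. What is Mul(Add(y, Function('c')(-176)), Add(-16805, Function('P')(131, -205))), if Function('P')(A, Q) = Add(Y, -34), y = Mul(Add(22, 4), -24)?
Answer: 11669608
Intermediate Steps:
Function('c')(f) = Add(109, f) (Function('c')(f) = Add(-3, Add(112, f)) = Add(109, f))
y = -624 (y = Mul(26, -24) = -624)
Function('P')(A, Q) = -83 (Function('P')(A, Q) = Add(-49, -34) = -83)
Mul(Add(y, Function('c')(-176)), Add(-16805, Function('P')(131, -205))) = Mul(Add(-624, Add(109, -176)), Add(-16805, -83)) = Mul(Add(-624, -67), -16888) = Mul(-691, -16888) = 11669608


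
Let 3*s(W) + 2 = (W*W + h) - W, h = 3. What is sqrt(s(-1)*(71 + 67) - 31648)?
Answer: I*sqrt(31510) ≈ 177.51*I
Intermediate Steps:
s(W) = 1/3 - W/3 + W**2/3 (s(W) = -2/3 + ((W*W + 3) - W)/3 = -2/3 + ((W**2 + 3) - W)/3 = -2/3 + ((3 + W**2) - W)/3 = -2/3 + (3 + W**2 - W)/3 = -2/3 + (1 - W/3 + W**2/3) = 1/3 - W/3 + W**2/3)
sqrt(s(-1)*(71 + 67) - 31648) = sqrt((1/3 - 1/3*(-1) + (1/3)*(-1)**2)*(71 + 67) - 31648) = sqrt((1/3 + 1/3 + (1/3)*1)*138 - 31648) = sqrt((1/3 + 1/3 + 1/3)*138 - 31648) = sqrt(1*138 - 31648) = sqrt(138 - 31648) = sqrt(-31510) = I*sqrt(31510)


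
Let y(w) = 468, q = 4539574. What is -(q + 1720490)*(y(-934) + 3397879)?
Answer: -21273869714208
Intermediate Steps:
-(q + 1720490)*(y(-934) + 3397879) = -(4539574 + 1720490)*(468 + 3397879) = -6260064*3398347 = -1*21273869714208 = -21273869714208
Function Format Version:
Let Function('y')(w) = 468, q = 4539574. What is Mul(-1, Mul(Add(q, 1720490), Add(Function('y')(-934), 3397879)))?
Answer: -21273869714208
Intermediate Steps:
Mul(-1, Mul(Add(q, 1720490), Add(Function('y')(-934), 3397879))) = Mul(-1, Mul(Add(4539574, 1720490), Add(468, 3397879))) = Mul(-1, Mul(6260064, 3398347)) = Mul(-1, 21273869714208) = -21273869714208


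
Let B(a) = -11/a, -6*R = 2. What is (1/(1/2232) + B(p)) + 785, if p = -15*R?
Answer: 15074/5 ≈ 3014.8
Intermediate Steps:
R = -⅓ (R = -⅙*2 = -⅓ ≈ -0.33333)
p = 5 (p = -15*(-⅓) = 5)
(1/(1/2232) + B(p)) + 785 = (1/(1/2232) - 11/5) + 785 = (1/(1/2232) - 11*⅕) + 785 = (2232 - 11/5) + 785 = 11149/5 + 785 = 15074/5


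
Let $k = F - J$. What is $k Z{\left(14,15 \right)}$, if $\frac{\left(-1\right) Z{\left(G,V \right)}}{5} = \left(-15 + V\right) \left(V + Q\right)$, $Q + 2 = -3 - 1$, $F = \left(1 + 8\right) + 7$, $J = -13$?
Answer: $0$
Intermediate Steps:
$F = 16$ ($F = 9 + 7 = 16$)
$Q = -6$ ($Q = -2 - 4 = -6$)
$k = 29$ ($k = 16 - -13 = 16 + 13 = 29$)
$Z{\left(G,V \right)} = - 5 \left(-15 + V\right) \left(-6 + V\right)$ ($Z{\left(G,V \right)} = - 5 \left(-15 + V\right) \left(V - 6\right) = - 5 \left(-15 + V\right) \left(-6 + V\right)$)
$k Z{\left(14,15 \right)} = 29 \left(-450 - 5 \cdot 15^{2} + 105 \cdot 15\right) = 29 \left(-450 - 1125 + 1575\right) = 29 \cdot 0 = 0$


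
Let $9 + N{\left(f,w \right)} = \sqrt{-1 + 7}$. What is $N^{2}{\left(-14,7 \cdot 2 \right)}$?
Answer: $\left(9 - \sqrt{6}\right)^{2} \approx 42.909$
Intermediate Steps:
$N{\left(f,w \right)} = -9 + \sqrt{6}$ ($N{\left(f,w \right)} = -9 + \sqrt{-1 + 7} = -9 + \sqrt{6}$)
$N^{2}{\left(-14,7 \cdot 2 \right)} = \left(-9 + \sqrt{6}\right)^{2}$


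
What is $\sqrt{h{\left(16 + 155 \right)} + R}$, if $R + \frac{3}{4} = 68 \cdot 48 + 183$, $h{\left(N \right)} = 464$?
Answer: $\frac{\sqrt{15641}}{2} \approx 62.532$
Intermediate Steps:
$R = \frac{13785}{4}$ ($R = - \frac{3}{4} + \left(68 \cdot 48 + 183\right) = - \frac{3}{4} + \left(3264 + 183\right) = - \frac{3}{4} + 3447 = \frac{13785}{4} \approx 3446.3$)
$\sqrt{h{\left(16 + 155 \right)} + R} = \sqrt{464 + \frac{13785}{4}} = \sqrt{\frac{15641}{4}} = \frac{\sqrt{15641}}{2}$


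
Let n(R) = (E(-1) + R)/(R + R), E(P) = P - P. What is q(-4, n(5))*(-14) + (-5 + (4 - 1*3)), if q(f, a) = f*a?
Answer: 24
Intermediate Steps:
E(P) = 0
n(R) = ½ (n(R) = (0 + R)/(R + R) = R/((2*R)) = R*(1/(2*R)) = ½)
q(f, a) = a*f
q(-4, n(5))*(-14) + (-5 + (4 - 1*3)) = ((½)*(-4))*(-14) + (-5 + (4 - 1*3)) = -2*(-14) + (-5 + (4 - 3)) = 28 + (-5 + 1) = 28 - 4 = 24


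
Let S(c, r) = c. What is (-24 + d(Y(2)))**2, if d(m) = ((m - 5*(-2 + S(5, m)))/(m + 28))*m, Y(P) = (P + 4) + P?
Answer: 52900/81 ≈ 653.09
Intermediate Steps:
Y(P) = 4 + 2*P (Y(P) = (4 + P) + P = 4 + 2*P)
d(m) = m*(-15 + m)/(28 + m) (d(m) = ((m - 5*(-2 + 5))/(m + 28))*m = ((m - 5*3)/(28 + m))*m = ((m - 15)/(28 + m))*m = ((-15 + m)/(28 + m))*m = m*(-15 + m)/(28 + m))
(-24 + d(Y(2)))**2 = (-24 + (4 + 2*2)*(-15 + (4 + 2*2))/(28 + (4 + 2*2)))**2 = (-24 + (4 + 4)*(-15 + (4 + 4))/(28 + (4 + 4)))**2 = (-24 + 8*(-15 + 8)/(28 + 8))**2 = (-24 + 8*(-7)/36)**2 = (-24 + 8*(1/36)*(-7))**2 = (-24 - 14/9)**2 = (-230/9)**2 = 52900/81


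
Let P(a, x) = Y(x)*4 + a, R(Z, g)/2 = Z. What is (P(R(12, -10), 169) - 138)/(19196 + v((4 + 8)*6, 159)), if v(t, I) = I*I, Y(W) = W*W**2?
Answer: 19307122/44477 ≈ 434.09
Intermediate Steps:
Y(W) = W**3
R(Z, g) = 2*Z
P(a, x) = a + 4*x**3 (P(a, x) = x**3*4 + a = 4*x**3 + a = a + 4*x**3)
v(t, I) = I**2
(P(R(12, -10), 169) - 138)/(19196 + v((4 + 8)*6, 159)) = ((2*12 + 4*169**3) - 138)/(19196 + 159**2) = ((24 + 4*4826809) - 138)/(19196 + 25281) = ((24 + 19307236) - 138)/44477 = (19307260 - 138)*(1/44477) = 19307122*(1/44477) = 19307122/44477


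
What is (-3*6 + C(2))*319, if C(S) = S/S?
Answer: -5423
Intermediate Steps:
C(S) = 1
(-3*6 + C(2))*319 = (-3*6 + 1)*319 = (-18 + 1)*319 = -17*319 = -5423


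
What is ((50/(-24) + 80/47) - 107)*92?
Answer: -1392949/141 ≈ -9879.1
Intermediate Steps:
((50/(-24) + 80/47) - 107)*92 = ((50*(-1/24) + 80*(1/47)) - 107)*92 = ((-25/12 + 80/47) - 107)*92 = (-215/564 - 107)*92 = -60563/564*92 = -1392949/141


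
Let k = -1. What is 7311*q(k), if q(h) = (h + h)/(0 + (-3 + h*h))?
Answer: 7311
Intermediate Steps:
q(h) = 2*h/(-3 + h**2) (q(h) = (2*h)/(0 + (-3 + h**2)) = (2*h)/(-3 + h**2) = 2*h/(-3 + h**2))
7311*q(k) = 7311*(2*(-1)/(-3 + (-1)**2)) = 7311*(2*(-1)/(-3 + 1)) = 7311*(2*(-1)/(-2)) = 7311*(2*(-1)*(-1/2)) = 7311*1 = 7311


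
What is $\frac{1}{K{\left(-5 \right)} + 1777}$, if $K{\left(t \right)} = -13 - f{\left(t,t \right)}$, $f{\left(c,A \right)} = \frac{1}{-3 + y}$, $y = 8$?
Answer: $\frac{5}{8819} \approx 0.00056696$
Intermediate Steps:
$f{\left(c,A \right)} = \frac{1}{5}$ ($f{\left(c,A \right)} = \frac{1}{-3 + 8} = \frac{1}{5}$)
$K{\left(t \right)} = - \frac{66}{5}$ ($K{\left(t \right)} = -13 - \frac{1}{5} = - \frac{66}{5}$)
$\frac{1}{K{\left(-5 \right)} + 1777} = \frac{1}{- \frac{66}{5} + 1777} = \frac{1}{\frac{8819}{5}} = \frac{5}{8819}$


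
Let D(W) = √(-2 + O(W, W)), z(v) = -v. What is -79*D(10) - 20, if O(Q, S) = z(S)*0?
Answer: -20 - 79*I*√2 ≈ -20.0 - 111.72*I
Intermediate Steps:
O(Q, S) = 0 (O(Q, S) = -S*0 = 0)
D(W) = I*√2 (D(W) = √(-2 + 0) = √(-2) = I*√2)
-79*D(10) - 20 = -79*I*√2 - 20 = -20 - 79*I*√2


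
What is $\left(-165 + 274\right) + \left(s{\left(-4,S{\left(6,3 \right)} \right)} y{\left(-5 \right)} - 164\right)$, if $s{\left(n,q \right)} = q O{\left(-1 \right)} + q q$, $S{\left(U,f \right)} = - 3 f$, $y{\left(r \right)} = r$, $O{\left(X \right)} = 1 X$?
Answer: $-505$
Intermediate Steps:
$O{\left(X \right)} = X$
$s{\left(n,q \right)} = q^{2} - q$ ($s{\left(n,q \right)} = q \left(-1\right) + q q = - q + q^{2} = q^{2} - q$)
$\left(-165 + 274\right) + \left(s{\left(-4,S{\left(6,3 \right)} \right)} y{\left(-5 \right)} - 164\right) = \left(-165 + 274\right) + \left(\left(-3\right) 3 \left(-1 - 9\right) \left(-5\right) - 164\right) = 109 + \left(- 9 \left(-1 - 9\right) \left(-5\right) - 164\right) = 109 + \left(\left(-9\right) \left(-10\right) \left(-5\right) - 164\right) = 109 + \left(90 \left(-5\right) - 164\right) = 109 - 614 = -505$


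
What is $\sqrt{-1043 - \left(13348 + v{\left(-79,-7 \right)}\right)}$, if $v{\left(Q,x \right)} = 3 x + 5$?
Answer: $25 i \sqrt{23} \approx 119.9 i$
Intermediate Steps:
$v{\left(Q,x \right)} = 5 + 3 x$
$\sqrt{-1043 - \left(13348 + v{\left(-79,-7 \right)}\right)} = \sqrt{-1043 - \left(13353 - 21\right)} = \sqrt{-1043 - 13332} = \sqrt{-14375} = 25 i \sqrt{23}$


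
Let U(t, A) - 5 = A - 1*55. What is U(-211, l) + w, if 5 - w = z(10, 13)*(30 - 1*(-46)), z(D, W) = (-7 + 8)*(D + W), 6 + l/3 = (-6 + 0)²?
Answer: -1703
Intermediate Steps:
l = 90 (l = -18 + 3*(-6 + 0)² = -18 + 3*(-6)² = -18 + 3*36 = -18 + 108 = 90)
z(D, W) = D + W (z(D, W) = 1*(D + W) = D + W)
U(t, A) = -50 + A (U(t, A) = 5 + (A - 1*55) = 5 + (A - 55) = 5 + (-55 + A) = -50 + A)
w = -1743 (w = 5 - (10 + 13)*(30 - 1*(-46)) = 5 - 23*(30 + 46) = 5 - 23*76 = 5 - 1*1748 = 5 - 1748 = -1743)
U(-211, l) + w = (-50 + 90) - 1743 = 40 - 1743 = -1703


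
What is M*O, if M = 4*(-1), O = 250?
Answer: -1000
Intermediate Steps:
M = -4
M*O = -4*250 = -1000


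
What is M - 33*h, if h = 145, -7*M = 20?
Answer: -33515/7 ≈ -4787.9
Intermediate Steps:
M = -20/7 (M = -⅐*20 = -20/7 ≈ -2.8571)
M - 33*h = -20/7 - 33*145 = -20/7 - 4785 = -33515/7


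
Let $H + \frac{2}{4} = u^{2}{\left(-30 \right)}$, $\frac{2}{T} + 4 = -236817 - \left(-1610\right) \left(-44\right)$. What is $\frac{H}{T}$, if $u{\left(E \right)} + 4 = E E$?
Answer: $- \frac{493990039091}{4} \approx -1.235 \cdot 10^{11}$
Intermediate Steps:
$u{\left(E \right)} = -4 + E^{2}$ ($u{\left(E \right)} = -4 + E E = -4 + E^{2}$)
$T = - \frac{2}{307661}$ ($T = \frac{2}{-4 - \left(236817 - -70840\right)} = \frac{2}{-4 - 307657} = \frac{2}{-307661} = 2 \left(- \frac{1}{307661}\right) = - \frac{2}{307661} \approx -6.5007 \cdot 10^{-6}$)
$H = \frac{1605631}{2}$ ($H = - \frac{1}{2} + \left(-4 + \left(-30\right)^{2}\right)^{2} = - \frac{1}{2} + \left(-4 + 900\right)^{2} = - \frac{1}{2} + 896^{2} = - \frac{1}{2} + 802816 = \frac{1605631}{2} \approx 8.0282 \cdot 10^{5}$)
$\frac{H}{T} = \frac{1605631}{2 \left(- \frac{2}{307661}\right)} = \frac{1605631}{2} \left(- \frac{307661}{2}\right) = - \frac{493990039091}{4}$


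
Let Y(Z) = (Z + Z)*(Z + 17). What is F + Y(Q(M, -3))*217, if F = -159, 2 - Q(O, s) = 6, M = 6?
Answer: -22727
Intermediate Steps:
Q(O, s) = -4 (Q(O, s) = 2 - 1*6 = 2 - 6 = -4)
Y(Z) = 2*Z*(17 + Z) (Y(Z) = (2*Z)*(17 + Z) = 2*Z*(17 + Z))
F + Y(Q(M, -3))*217 = -159 + (2*(-4)*(17 - 4))*217 = -159 + (2*(-4)*13)*217 = -159 - 104*217 = -159 - 22568 = -22727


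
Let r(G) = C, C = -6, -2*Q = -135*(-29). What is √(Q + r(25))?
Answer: I*√7854/2 ≈ 44.311*I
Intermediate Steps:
Q = -3915/2 (Q = -(-135)*(-29)/2 = -½*3915 = -3915/2 ≈ -1957.5)
r(G) = -6
√(Q + r(25)) = √(-3915/2 - 6) = √(-3927/2) = I*√7854/2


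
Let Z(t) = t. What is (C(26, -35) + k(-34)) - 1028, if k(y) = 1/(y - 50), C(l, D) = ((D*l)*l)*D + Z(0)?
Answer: 69474047/84 ≈ 8.2707e+5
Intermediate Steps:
C(l, D) = D²*l² (C(l, D) = ((D*l)*l)*D + 0 = (D*l²)*D + 0 = D²*l² + 0 = D²*l²)
k(y) = 1/(-50 + y)
(C(26, -35) + k(-34)) - 1028 = ((-35)²*26² + 1/(-50 - 34)) - 1028 = (1225*676 + 1/(-84)) - 1028 = (828100 - 1/84) - 1028 = 69560399/84 - 1028 = 69474047/84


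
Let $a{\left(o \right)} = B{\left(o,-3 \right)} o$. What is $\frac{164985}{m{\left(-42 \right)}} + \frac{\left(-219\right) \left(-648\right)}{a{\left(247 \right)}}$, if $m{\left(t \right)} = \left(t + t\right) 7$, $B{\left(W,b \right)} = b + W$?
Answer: $- \frac{821655977}{2953132} \approx -278.23$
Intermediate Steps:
$B{\left(W,b \right)} = W + b$
$a{\left(o \right)} = o \left(-3 + o\right)$ ($a{\left(o \right)} = \left(o - 3\right) o = \left(-3 + o\right) o = o \left(-3 + o\right)$)
$m{\left(t \right)} = 14 t$ ($m{\left(t \right)} = 2 t 7 = 14 t$)
$\frac{164985}{m{\left(-42 \right)}} + \frac{\left(-219\right) \left(-648\right)}{a{\left(247 \right)}} = \frac{164985}{14 \left(-42\right)} + \frac{\left(-219\right) \left(-648\right)}{247 \left(-3 + 247\right)} = \frac{164985}{-588} + \frac{141912}{247 \cdot 244} = 164985 \left(- \frac{1}{588}\right) + \frac{141912}{60268} = - \frac{54995}{196} + 141912 \cdot \frac{1}{60268} = - \frac{54995}{196} + \frac{35478}{15067} = - \frac{821655977}{2953132}$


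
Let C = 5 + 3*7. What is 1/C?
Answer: 1/26 ≈ 0.038462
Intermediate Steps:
C = 26 (C = 5 + 21 = 26)
1/C = 1/26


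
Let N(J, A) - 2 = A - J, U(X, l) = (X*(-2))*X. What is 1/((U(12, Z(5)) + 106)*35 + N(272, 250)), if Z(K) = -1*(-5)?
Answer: -1/6390 ≈ -0.00015649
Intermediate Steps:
Z(K) = 5
U(X, l) = -2*X² (U(X, l) = (-2*X)*X = -2*X²)
N(J, A) = 2 + A - J (N(J, A) = 2 + (A - J) = 2 + A - J)
1/((U(12, Z(5)) + 106)*35 + N(272, 250)) = 1/((-2*12² + 106)*35 + (2 + 250 - 1*272)) = 1/((-2*144 + 106)*35 + (2 + 250 - 272)) = 1/((-288 + 106)*35 - 20) = 1/(-182*35 - 20) = 1/(-6370 - 20) = 1/(-6390) = -1/6390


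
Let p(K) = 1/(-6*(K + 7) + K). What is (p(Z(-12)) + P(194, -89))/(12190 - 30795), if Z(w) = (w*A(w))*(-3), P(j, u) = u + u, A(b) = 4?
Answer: 135637/14177010 ≈ 0.0095674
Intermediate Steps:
P(j, u) = 2*u
Z(w) = -12*w (Z(w) = (w*4)*(-3) = (4*w)*(-3) = -12*w)
p(K) = 1/(-42 - 5*K) (p(K) = 1/(-6*(7 + K) + K) = 1/((-42 - 6*K) + K) = 1/(-42 - 5*K))
(p(Z(-12)) + P(194, -89))/(12190 - 30795) = (-1/(42 + 5*(-12*(-12))) + 2*(-89))/(12190 - 30795) = (-1/(42 + 5*144) - 178)/(-18605) = (-1/(42 + 720) - 178)*(-1/18605) = (-1/762 - 178)*(-1/18605) = -135637/762*(-1/18605) = 135637/14177010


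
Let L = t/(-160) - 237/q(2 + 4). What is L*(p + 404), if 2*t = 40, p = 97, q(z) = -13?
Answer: 943383/104 ≈ 9071.0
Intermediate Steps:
t = 20 (t = (½)*40 = 20)
L = 1883/104 (L = 20/(-160) - 237/(-13) = 20*(-1/160) - 237*(-1/13) = -⅛ + 237/13 = 1883/104 ≈ 18.106)
L*(p + 404) = 1883*(97 + 404)/104 = (1883/104)*501 = 943383/104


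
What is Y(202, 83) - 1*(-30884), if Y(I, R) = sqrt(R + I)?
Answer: 30884 + sqrt(285) ≈ 30901.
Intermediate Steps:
Y(I, R) = sqrt(I + R)
Y(202, 83) - 1*(-30884) = sqrt(202 + 83) - 1*(-30884) = sqrt(285) + 30884 = 30884 + sqrt(285)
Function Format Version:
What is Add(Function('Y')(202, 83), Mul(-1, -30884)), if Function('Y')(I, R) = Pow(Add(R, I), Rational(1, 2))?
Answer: Add(30884, Pow(285, Rational(1, 2))) ≈ 30901.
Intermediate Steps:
Function('Y')(I, R) = Pow(Add(I, R), Rational(1, 2))
Add(Function('Y')(202, 83), Mul(-1, -30884)) = Add(Pow(Add(202, 83), Rational(1, 2)), Mul(-1, -30884)) = Add(Pow(285, Rational(1, 2)), 30884) = Add(30884, Pow(285, Rational(1, 2)))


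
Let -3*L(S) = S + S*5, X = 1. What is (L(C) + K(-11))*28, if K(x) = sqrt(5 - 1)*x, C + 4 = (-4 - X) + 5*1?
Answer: -392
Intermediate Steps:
C = -4 (C = -4 + ((-4 - 1*1) + 5*1) = -4 + ((-4 - 1) + 5) = -4 + (-5 + 5) = -4 + 0 = -4)
K(x) = 2*x (K(x) = sqrt(4)*x = 2*x)
L(S) = -2*S (L(S) = -(S + S*5)/3 = -(S + 5*S)/3 = -2*S)
(L(C) + K(-11))*28 = (-2*(-4) + 2*(-11))*28 = (8 - 22)*28 = -14*28 = -392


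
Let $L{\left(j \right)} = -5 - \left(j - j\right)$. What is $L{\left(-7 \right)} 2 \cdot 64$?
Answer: $-640$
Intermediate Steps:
$L{\left(j \right)} = -5$ ($L{\left(j \right)} = -5 - 0 = -5 + 0 = -5$)
$L{\left(-7 \right)} 2 \cdot 64 = - 5 \cdot 2 \cdot 64 = \left(-5\right) 128 = -640$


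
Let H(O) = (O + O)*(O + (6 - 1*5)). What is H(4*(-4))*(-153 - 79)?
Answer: -111360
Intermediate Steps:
H(O) = 2*O*(1 + O) (H(O) = (2*O)*(O + (6 - 5)) = (2*O)*(O + 1) = (2*O)*(1 + O) = 2*O*(1 + O))
H(4*(-4))*(-153 - 79) = (2*(4*(-4))*(1 + 4*(-4)))*(-153 - 79) = (2*(-16)*(1 - 16))*(-232) = (2*(-16)*(-15))*(-232) = 480*(-232) = -111360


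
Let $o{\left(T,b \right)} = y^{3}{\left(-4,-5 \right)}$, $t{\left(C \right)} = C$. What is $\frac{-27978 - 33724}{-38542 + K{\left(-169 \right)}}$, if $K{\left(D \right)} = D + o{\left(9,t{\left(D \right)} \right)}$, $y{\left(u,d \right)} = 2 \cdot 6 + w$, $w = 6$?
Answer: $\frac{61702}{32879} \approx 1.8766$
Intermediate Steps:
$y{\left(u,d \right)} = 18$ ($y{\left(u,d \right)} = 2 \cdot 6 + 6 = 12 + 6 = 18$)
$o{\left(T,b \right)} = 5832$ ($o{\left(T,b \right)} = 18^{3} = 5832$)
$K{\left(D \right)} = 5832 + D$ ($K{\left(D \right)} = D + 5832 = 5832 + D$)
$\frac{-27978 - 33724}{-38542 + K{\left(-169 \right)}} = \frac{-27978 - 33724}{-38542 + \left(5832 - 169\right)} = - \frac{61702}{-38542 + 5663} = - \frac{61702}{-32879} = \left(-61702\right) \left(- \frac{1}{32879}\right) = \frac{61702}{32879}$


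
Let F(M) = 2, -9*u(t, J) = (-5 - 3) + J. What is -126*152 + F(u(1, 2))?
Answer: -19150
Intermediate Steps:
u(t, J) = 8/9 - J/9 (u(t, J) = -((-5 - 3) + J)/9 = -(-8 + J)/9 = 8/9 - J/9)
-126*152 + F(u(1, 2)) = -126*152 + 2 = -19152 + 2 = -19150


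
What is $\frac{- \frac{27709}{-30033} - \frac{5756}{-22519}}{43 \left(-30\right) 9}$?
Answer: $- \frac{796848919}{7851995404470} \approx -0.00010148$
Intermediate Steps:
$\frac{- \frac{27709}{-30033} - \frac{5756}{-22519}}{43 \left(-30\right) 9} = \frac{\left(-27709\right) \left(- \frac{1}{30033}\right) - - \frac{5756}{22519}}{\left(-1290\right) 9} = \frac{\frac{27709}{30033} + \frac{5756}{22519}}{-11610} = \frac{796848919}{676313127} \left(- \frac{1}{11610}\right) = - \frac{796848919}{7851995404470}$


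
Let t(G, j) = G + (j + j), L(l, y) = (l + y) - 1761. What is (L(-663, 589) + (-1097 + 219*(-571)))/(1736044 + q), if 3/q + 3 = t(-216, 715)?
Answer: -154984991/2102349287 ≈ -0.073720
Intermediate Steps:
L(l, y) = -1761 + l + y
t(G, j) = G + 2*j
q = 3/1211 (q = 3/(-3 + (-216 + 2*715)) = 3/(-3 + (-216 + 1430)) = 3/(-3 + 1214) = 3/1211 ≈ 0.0024773)
(L(-663, 589) + (-1097 + 219*(-571)))/(1736044 + q) = ((-1761 - 663 + 589) + (-1097 + 219*(-571)))/(1736044 + 3/1211) = (-1835 + (-1097 - 125049))/(2102349287/1211) = (-1835 - 126146)*(1211/2102349287) = -127981*1211/2102349287 = -154984991/2102349287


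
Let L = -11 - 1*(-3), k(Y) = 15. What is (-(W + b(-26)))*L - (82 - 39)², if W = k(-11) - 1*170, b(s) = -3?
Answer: -3113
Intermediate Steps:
L = -8 (L = -11 + 3 = -8)
W = -155 (W = 15 - 1*170 = 15 - 170 = -155)
(-(W + b(-26)))*L - (82 - 39)² = -(-155 - 3)*(-8) - (82 - 39)² = -1*(-158)*(-8) - 1*43² = 158*(-8) - 1*1849 = -1264 - 1849 = -3113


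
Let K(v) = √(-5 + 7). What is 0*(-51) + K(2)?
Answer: √2 ≈ 1.4142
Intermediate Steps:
K(v) = √2
0*(-51) + K(2) = 0*(-51) + √2 = 0 + √2 = √2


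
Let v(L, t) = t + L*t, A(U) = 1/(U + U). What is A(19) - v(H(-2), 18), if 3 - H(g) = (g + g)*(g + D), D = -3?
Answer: 10945/38 ≈ 288.03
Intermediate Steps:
A(U) = 1/(2*U)
H(g) = 3 - 2*g*(-3 + g) (H(g) = 3 - (g + g)*(g - 3) = 3 - 2*g*(-3 + g))
A(19) - v(H(-2), 18) = (½)/19 - 18*(1 + (3 - 2*(-2)² + 6*(-2))) = (½)*(1/19) - 18*(1 + (3 - 2*4 - 12)) = 1/38 - 18*(1 + (3 - 8 - 12)) = 1/38 - 18*(1 - 17) = 1/38 - 18*(-16) = 1/38 - 1*(-288) = 1/38 + 288 = 10945/38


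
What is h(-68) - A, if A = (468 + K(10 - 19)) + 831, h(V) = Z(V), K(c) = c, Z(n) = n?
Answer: -1358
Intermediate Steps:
h(V) = V
A = 1290 (A = (468 + (10 - 19)) + 831 = (468 - 9) + 831 = 459 + 831 = 1290)
h(-68) - A = -68 - 1*1290 = -68 - 1290 = -1358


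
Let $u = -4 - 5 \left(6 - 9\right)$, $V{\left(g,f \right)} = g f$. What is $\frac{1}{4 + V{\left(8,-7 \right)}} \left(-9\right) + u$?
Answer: $\frac{581}{52} \approx 11.173$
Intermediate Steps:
$V{\left(g,f \right)} = f g$
$u = 11$ ($u = -4 - 5 \left(6 - 9\right) = -4 - -15 = -4 + 15 = 11$)
$\frac{1}{4 + V{\left(8,-7 \right)}} \left(-9\right) + u = \frac{1}{4 - 56} \left(-9\right) + 11 = \frac{1}{-52} \left(-9\right) + 11 = \left(- \frac{1}{52}\right) \left(-9\right) + 11 = \frac{9}{52} + 11 = \frac{581}{52}$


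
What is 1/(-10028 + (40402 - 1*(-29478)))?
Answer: 1/59852 ≈ 1.6708e-5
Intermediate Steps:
1/(-10028 + (40402 - 1*(-29478))) = 1/(-10028 + (40402 + 29478)) = 1/(-10028 + 69880) = 1/59852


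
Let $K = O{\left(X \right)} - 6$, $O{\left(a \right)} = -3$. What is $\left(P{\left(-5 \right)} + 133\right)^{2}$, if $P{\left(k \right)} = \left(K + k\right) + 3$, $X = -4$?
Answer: $14884$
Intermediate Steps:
$K = -9$ ($K = -3 - 6 = -9$)
$P{\left(k \right)} = -6 + k$ ($P{\left(k \right)} = \left(-9 + k\right) + 3 = -6 + k$)
$\left(P{\left(-5 \right)} + 133\right)^{2} = \left(\left(-6 - 5\right) + 133\right)^{2} = \left(-11 + 133\right)^{2} = 122^{2} = 14884$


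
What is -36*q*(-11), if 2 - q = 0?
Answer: 792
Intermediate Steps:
q = 2 (q = 2 - 1*0 = 2 + 0 = 2)
-36*q*(-11) = -36*2*(-11) = -72*(-11) = 792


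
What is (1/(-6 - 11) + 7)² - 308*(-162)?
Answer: 14433868/289 ≈ 49944.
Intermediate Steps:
(1/(-6 - 11) + 7)² - 308*(-162) = (1/(-17) + 7)² + 49896 = (-1/17 + 7)² + 49896 = (118/17)² + 49896 = 13924/289 + 49896 = 14433868/289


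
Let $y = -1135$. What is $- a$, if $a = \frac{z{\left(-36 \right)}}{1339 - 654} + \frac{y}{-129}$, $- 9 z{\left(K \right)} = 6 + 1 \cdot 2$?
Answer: $- \frac{2332081}{265095} \approx -8.7971$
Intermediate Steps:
$z{\left(K \right)} = - \frac{8}{9}$ ($z{\left(K \right)} = - \frac{6 + 1 \cdot 2}{9} = - \frac{6 + 2}{9} = \left(- \frac{1}{9}\right) 8 = - \frac{8}{9}$)
$a = \frac{2332081}{265095}$ ($a = - \frac{8}{9 \left(1339 - 654\right)} - \frac{1135}{-129} = - \frac{8}{9 \cdot 685} - - \frac{1135}{129} = \left(- \frac{8}{9}\right) \frac{1}{685} + \frac{1135}{129} = - \frac{8}{6165} + \frac{1135}{129} = \frac{2332081}{265095} \approx 8.7971$)
$- a = \left(-1\right) \frac{2332081}{265095} = - \frac{2332081}{265095}$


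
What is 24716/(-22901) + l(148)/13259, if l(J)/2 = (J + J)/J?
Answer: -327617840/303644359 ≈ -1.0790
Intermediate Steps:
l(J) = 4 (l(J) = 2*((J + J)/J) = 2*((2*J)/J) = 2*2 = 4)
24716/(-22901) + l(148)/13259 = 24716/(-22901) + 4/13259 = 24716*(-1/22901) + 4*(1/13259) = -24716/22901 + 4/13259 = -327617840/303644359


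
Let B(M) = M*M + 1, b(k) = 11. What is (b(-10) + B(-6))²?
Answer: 2304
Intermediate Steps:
B(M) = 1 + M² (B(M) = M² + 1 = 1 + M²)
(b(-10) + B(-6))² = (11 + (1 + (-6)²))² = (11 + (1 + 36))² = (11 + 37)² = 48² = 2304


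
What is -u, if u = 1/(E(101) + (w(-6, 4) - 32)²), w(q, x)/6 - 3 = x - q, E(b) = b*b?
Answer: -1/12317 ≈ -8.1189e-5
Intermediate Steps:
E(b) = b²
w(q, x) = 18 - 6*q + 6*x (w(q, x) = 18 + 6*(x - q) = 18 + (-6*q + 6*x) = 18 - 6*q + 6*x)
u = 1/12317 (u = 1/(101² + ((18 - 6*(-6) + 6*4) - 32)²) = 1/(10201 + ((18 + 36 + 24) - 32)²) = 1/(10201 + (78 - 32)²) = 1/(10201 + 46²) = 1/(10201 + 2116) = 1/12317 ≈ 8.1189e-5)
-u = -1*1/12317 = -1/12317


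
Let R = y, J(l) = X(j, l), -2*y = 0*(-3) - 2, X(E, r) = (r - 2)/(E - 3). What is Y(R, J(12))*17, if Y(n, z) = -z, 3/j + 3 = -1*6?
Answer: 51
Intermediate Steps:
j = -⅓ (j = 3/(-3 - 1*6) = 3/(-3 - 6) = 3/(-9) = 3*(-⅑) = -⅓ ≈ -0.33333)
X(E, r) = (-2 + r)/(-3 + E)
y = 1 (y = -(0*(-3) - 2)/2 = -(0 - 2)/2 = -½*(-2) = 1)
J(l) = ⅗ - 3*l/10 (J(l) = (-2 + l)/(-3 - ⅓) = (-2 + l)/(-10/3) = -3*(-2 + l)/10 = ⅗ - 3*l/10)
R = 1
Y(R, J(12))*17 = -(⅗ - 3/10*12)*17 = -(⅗ - 18/5)*17 = -1*(-3)*17 = 3*17 = 51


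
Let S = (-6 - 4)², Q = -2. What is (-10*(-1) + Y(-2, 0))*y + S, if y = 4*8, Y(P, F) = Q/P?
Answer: 452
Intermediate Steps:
Y(P, F) = -2/P
y = 32
S = 100 (S = (-10)² = 100)
(-10*(-1) + Y(-2, 0))*y + S = (-10*(-1) - 2/(-2))*32 + 100 = (10 - 2*(-½))*32 + 100 = (10 + 1)*32 + 100 = 11*32 + 100 = 352 + 100 = 452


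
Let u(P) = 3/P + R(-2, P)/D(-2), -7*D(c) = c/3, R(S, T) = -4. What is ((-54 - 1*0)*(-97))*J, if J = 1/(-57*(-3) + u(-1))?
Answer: 291/7 ≈ 41.571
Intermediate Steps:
D(c) = -c/21 (D(c) = -c/(7*3) = -c/21)
u(P) = -42 + 3/P (u(P) = 3/P - 4/((-1/21*(-2))) = 3/P - 4/2/21 = 3/P - 4*21/2 = 3/P - 42 = -42 + 3/P)
J = 1/126 (J = 1/(-57*(-3) + (-42 + 3/(-1))) = 1/(171 + (-42 + 3*(-1))) = 1/(171 + (-42 - 3)) = 1/(171 - 45) = 1/126 ≈ 0.0079365)
((-54 - 1*0)*(-97))*J = ((-54 - 1*0)*(-97))*(1/126) = ((-54 + 0)*(-97))*(1/126) = -54*(-97)*(1/126) = 5238*(1/126) = 291/7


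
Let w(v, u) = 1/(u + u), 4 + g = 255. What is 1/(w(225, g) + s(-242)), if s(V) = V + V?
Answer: -502/242967 ≈ -0.0020661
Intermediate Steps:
g = 251 (g = -4 + 255 = 251)
s(V) = 2*V
w(v, u) = 1/(2*u)
1/(w(225, g) + s(-242)) = 1/((½)/251 + 2*(-242)) = 1/((½)*(1/251) - 484) = 1/(1/502 - 484) = 1/(-242967/502) = -502/242967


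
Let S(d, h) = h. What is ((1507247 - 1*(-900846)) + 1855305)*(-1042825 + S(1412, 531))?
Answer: -4443714155012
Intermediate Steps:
((1507247 - 1*(-900846)) + 1855305)*(-1042825 + S(1412, 531)) = ((1507247 - 1*(-900846)) + 1855305)*(-1042825 + 531) = ((1507247 + 900846) + 1855305)*(-1042294) = (2408093 + 1855305)*(-1042294) = 4263398*(-1042294) = -4443714155012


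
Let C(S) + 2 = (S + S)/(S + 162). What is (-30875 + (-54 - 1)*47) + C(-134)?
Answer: -234301/7 ≈ -33472.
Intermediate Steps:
C(S) = -2 + 2*S/(162 + S) (C(S) = -2 + (S + S)/(S + 162) = -2 + (2*S)/(162 + S) = -2 + 2*S/(162 + S))
(-30875 + (-54 - 1)*47) + C(-134) = (-30875 + (-54 - 1)*47) - 324/(162 - 134) = (-30875 - 55*47) - 324/28 = (-30875 - 2585) - 324*1/28 = -33460 - 81/7 = -234301/7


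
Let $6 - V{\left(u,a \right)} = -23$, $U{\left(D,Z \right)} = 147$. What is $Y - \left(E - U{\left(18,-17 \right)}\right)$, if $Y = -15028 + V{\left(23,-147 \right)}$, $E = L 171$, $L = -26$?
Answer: $-10406$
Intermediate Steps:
$V{\left(u,a \right)} = 29$ ($V{\left(u,a \right)} = 6 - -23 = 6 + 23 = 29$)
$E = -4446$ ($E = \left(-26\right) 171 = -4446$)
$Y = -14999$ ($Y = -15028 + 29 = -14999$)
$Y - \left(E - U{\left(18,-17 \right)}\right) = -14999 + \left(147 - -4446\right) = -14999 + \left(147 + 4446\right) = -14999 + 4593 = -10406$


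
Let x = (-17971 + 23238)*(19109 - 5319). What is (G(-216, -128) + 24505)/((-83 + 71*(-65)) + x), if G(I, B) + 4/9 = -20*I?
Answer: 259421/653645088 ≈ 0.00039688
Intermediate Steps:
G(I, B) = -4/9 - 20*I
x = 72631930 (x = 5267*13790 = 72631930)
(G(-216, -128) + 24505)/((-83 + 71*(-65)) + x) = ((-4/9 - 20*(-216)) + 24505)/((-83 + 71*(-65)) + 72631930) = ((-4/9 + 4320) + 24505)/((-83 - 4615) + 72631930) = (38876/9 + 24505)/(-4698 + 72631930) = (259421/9)/72627232 = (259421/9)*(1/72627232) = 259421/653645088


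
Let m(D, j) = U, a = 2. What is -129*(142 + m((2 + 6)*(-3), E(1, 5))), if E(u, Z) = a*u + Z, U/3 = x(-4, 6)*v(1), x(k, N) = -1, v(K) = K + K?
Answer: -17544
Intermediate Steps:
v(K) = 2*K
U = -6 (U = 3*(-2) = -6)
E(u, Z) = Z + 2*u (E(u, Z) = 2*u + Z = Z + 2*u)
m(D, j) = -6
-129*(142 + m((2 + 6)*(-3), E(1, 5))) = -129*(142 - 6) = -129*136 = -17544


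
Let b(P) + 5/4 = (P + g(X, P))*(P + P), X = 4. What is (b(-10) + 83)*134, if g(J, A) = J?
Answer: 54069/2 ≈ 27035.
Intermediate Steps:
b(P) = -5/4 + 2*P*(4 + P) (b(P) = -5/4 + (P + 4)*(P + P) = -5/4 + (4 + P)*(2*P) = -5/4 + 2*P*(4 + P))
(b(-10) + 83)*134 = ((-5/4 + 2*(-10)**2 + 8*(-10)) + 83)*134 = ((-5/4 + 2*100 - 80) + 83)*134 = ((-5/4 + 200 - 80) + 83)*134 = (475/4 + 83)*134 = (807/4)*134 = 54069/2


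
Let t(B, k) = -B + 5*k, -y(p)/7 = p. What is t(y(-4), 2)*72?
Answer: -1296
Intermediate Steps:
y(p) = -7*p
t(y(-4), 2)*72 = (-(-7)*(-4) + 5*2)*72 = (-1*28 + 10)*72 = (-28 + 10)*72 = -18*72 = -1296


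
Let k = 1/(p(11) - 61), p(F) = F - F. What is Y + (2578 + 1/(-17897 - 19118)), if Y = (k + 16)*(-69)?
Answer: 3330720684/2257915 ≈ 1475.1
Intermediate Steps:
p(F) = 0
k = -1/61 (k = 1/(0 - 61) = 1/(-61) = -1/61 ≈ -0.016393)
Y = -67275/61 (Y = (-1/61 + 16)*(-69) = (975/61)*(-69) = -67275/61 ≈ -1102.9)
Y + (2578 + 1/(-17897 - 19118)) = -67275/61 + (2578 + 1/(-17897 - 19118)) = -67275/61 + (2578 + 1/(-37015)) = -67275/61 + (2578 - 1/37015) = -67275/61 + 95424669/37015 = 3330720684/2257915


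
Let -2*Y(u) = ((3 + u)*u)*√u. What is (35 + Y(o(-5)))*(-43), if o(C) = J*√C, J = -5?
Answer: -1505 + 1075*5^(¼)*(-I)^(3/2)*(3 - 5*I*√5)/2 ≈ -9564.2 + 4649.2*I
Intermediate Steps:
o(C) = -5*√C
Y(u) = -u^(3/2)*(3 + u)/2 (Y(u) = -(3 + u)*u*√u/2 = -u*(3 + u)*√u/2 = -u^(3/2)*(3 + u)/2)
(35 + Y(o(-5)))*(-43) = (35 + (-5*I*√5)^(3/2)*(-3 - (-5)*√(-5))/2)*(-43) = (35 + (-5*I*√5)^(3/2)*(-3 - (-5)*I*√5)/2)*(-43) = (35 + (25*5^(¼)*(-I)^(3/2))*(-3 + 5*I*√5)/2)*(-43) = (35 + 25*5^(¼)*(-I)^(3/2)*(-3 + 5*I*√5)/2)*(-43) = -1505 - 1075*5^(¼)*(-I)^(3/2)*(-3 + 5*I*√5)/2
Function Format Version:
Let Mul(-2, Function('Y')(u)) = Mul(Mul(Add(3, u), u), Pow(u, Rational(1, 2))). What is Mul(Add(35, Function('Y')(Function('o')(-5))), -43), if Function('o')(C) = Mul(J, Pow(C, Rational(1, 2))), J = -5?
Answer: Add(-1505, Mul(Rational(1075, 2), Pow(5, Rational(1, 4)), Pow(Mul(-1, I), Rational(3, 2)), Add(3, Mul(-5, I, Pow(5, Rational(1, 2)))))) ≈ Add(-9564.2, Mul(4649.2, I))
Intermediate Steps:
Function('o')(C) = Mul(-5, Pow(C, Rational(1, 2)))
Function('Y')(u) = Mul(Rational(-1, 2), Pow(u, Rational(3, 2)), Add(3, u)) (Function('Y')(u) = Mul(Rational(-1, 2), Mul(Mul(Add(3, u), u), Pow(u, Rational(1, 2)))) = Mul(Rational(-1, 2), Mul(Mul(u, Add(3, u)), Pow(u, Rational(1, 2)))) = Mul(Rational(-1, 2), Mul(Pow(u, Rational(3, 2)), Add(3, u))) = Mul(Rational(-1, 2), Pow(u, Rational(3, 2)), Add(3, u)))
Mul(Add(35, Function('Y')(Function('o')(-5))), -43) = Mul(Add(35, Mul(Rational(1, 2), Pow(Mul(-5, Pow(-5, Rational(1, 2))), Rational(3, 2)), Add(-3, Mul(-1, Mul(-5, Pow(-5, Rational(1, 2))))))), -43) = Mul(Add(35, Mul(Rational(1, 2), Pow(Mul(-5, Mul(I, Pow(5, Rational(1, 2)))), Rational(3, 2)), Add(-3, Mul(-1, Mul(-5, Mul(I, Pow(5, Rational(1, 2)))))))), -43) = Mul(Add(35, Mul(Rational(1, 2), Pow(Mul(-5, I, Pow(5, Rational(1, 2))), Rational(3, 2)), Add(-3, Mul(-1, Mul(-5, I, Pow(5, Rational(1, 2))))))), -43) = Mul(Add(35, Mul(Rational(1, 2), Mul(25, Pow(5, Rational(1, 4)), Pow(Mul(-1, I), Rational(3, 2))), Add(-3, Mul(5, I, Pow(5, Rational(1, 2)))))), -43) = Mul(Add(35, Mul(Rational(25, 2), Pow(5, Rational(1, 4)), Pow(Mul(-1, I), Rational(3, 2)), Add(-3, Mul(5, I, Pow(5, Rational(1, 2)))))), -43) = Add(-1505, Mul(Rational(-1075, 2), Pow(5, Rational(1, 4)), Pow(Mul(-1, I), Rational(3, 2)), Add(-3, Mul(5, I, Pow(5, Rational(1, 2))))))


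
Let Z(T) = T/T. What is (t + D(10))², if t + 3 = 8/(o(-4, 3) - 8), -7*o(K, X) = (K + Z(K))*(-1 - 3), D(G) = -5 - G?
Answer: 102400/289 ≈ 354.33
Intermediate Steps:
Z(T) = 1
o(K, X) = 4/7 + 4*K/7 (o(K, X) = -(K + 1)*(-1 - 3)/7 = -(1 + K)*(-4)/7 = -(-4 - 4*K)/7 = 4/7 + 4*K/7)
t = -65/17 (t = -3 + 8/((4/7 + (4/7)*(-4)) - 8) = -3 + 8/((4/7 - 16/7) - 8) = -3 + 8/(-12/7 - 8) = -3 + 8/(-68/7) = -3 + 8*(-7/68) = -3 - 14/17 = -65/17 ≈ -3.8235)
(t + D(10))² = (-65/17 + (-5 - 1*10))² = (-65/17 + (-5 - 10))² = (-65/17 - 15)² = (-320/17)² = 102400/289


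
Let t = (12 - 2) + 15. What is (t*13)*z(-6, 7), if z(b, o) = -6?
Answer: -1950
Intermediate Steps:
t = 25 (t = 10 + 15 = 25)
(t*13)*z(-6, 7) = (25*13)*(-6) = 325*(-6) = -1950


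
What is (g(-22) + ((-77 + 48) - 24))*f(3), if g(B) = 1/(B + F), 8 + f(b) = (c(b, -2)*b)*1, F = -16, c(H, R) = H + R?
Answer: 10075/38 ≈ 265.13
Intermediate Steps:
f(b) = -8 + b*(-2 + b) (f(b) = -8 + ((b - 2)*b)*1 = -8 + ((-2 + b)*b)*1 = -8 + (b*(-2 + b))*1 = -8 + b*(-2 + b))
g(B) = 1/(-16 + B) (g(B) = 1/(B - 16) = 1/(-16 + B))
(g(-22) + ((-77 + 48) - 24))*f(3) = (1/(-16 - 22) + ((-77 + 48) - 24))*(-8 + 3*(-2 + 3)) = (1/(-38) + (-29 - 24))*(-8 + 3*1) = (-1/38 - 53)*(-8 + 3) = -2015/38*(-5) = 10075/38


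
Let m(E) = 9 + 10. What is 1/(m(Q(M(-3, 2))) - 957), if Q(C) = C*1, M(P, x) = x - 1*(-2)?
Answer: -1/938 ≈ -0.0010661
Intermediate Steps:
M(P, x) = 2 + x (M(P, x) = x + 2 = 2 + x)
Q(C) = C
m(E) = 19
1/(m(Q(M(-3, 2))) - 957) = 1/(19 - 957) = 1/(-938) = -1/938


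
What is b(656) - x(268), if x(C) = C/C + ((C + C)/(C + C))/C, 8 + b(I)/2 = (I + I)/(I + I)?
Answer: -4021/268 ≈ -15.004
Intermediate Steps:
b(I) = -14 (b(I) = -16 + 2*((I + I)/(I + I)) = -16 + 2*((2*I)/((2*I))) = -16 + 2*((2*I)*(1/(2*I))) = -16 + 2*1 = -16 + 2 = -14)
x(C) = 1 + 1/C (x(C) = 1 + ((2*C)/((2*C)))/C = 1 + ((2*C)*(1/(2*C)))/C = 1 + 1/C)
b(656) - x(268) = -14 - (1 + 268)/268 = -14 - 269/268 = -4021/268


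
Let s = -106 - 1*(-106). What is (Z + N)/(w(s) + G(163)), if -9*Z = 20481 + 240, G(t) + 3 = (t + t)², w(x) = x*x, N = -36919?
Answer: -117664/318819 ≈ -0.36906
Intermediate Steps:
s = 0 (s = -106 + 106 = 0)
w(x) = x²
G(t) = -3 + 4*t² (G(t) = -3 + (t + t)² = -3 + (2*t)² = -3 + 4*t²)
Z = -6907/3 (Z = -(20481 + 240)/9 = -⅑*20721 = -6907/3 ≈ -2302.3)
(Z + N)/(w(s) + G(163)) = (-6907/3 - 36919)/(0² + (-3 + 4*163²)) = -117664/(3*(0 + (-3 + 4*26569))) = -117664/(3*(0 + (-3 + 106276))) = -117664/(3*(0 + 106273)) = -117664/3/106273 = -117664/3*1/106273 = -117664/318819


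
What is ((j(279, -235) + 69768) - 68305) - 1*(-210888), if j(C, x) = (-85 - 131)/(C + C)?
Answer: 6582869/31 ≈ 2.1235e+5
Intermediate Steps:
j(C, x) = -108/C (j(C, x) = -216*1/(2*C) = -108/C)
((j(279, -235) + 69768) - 68305) - 1*(-210888) = ((-108/279 + 69768) - 68305) - 1*(-210888) = ((-108*1/279 + 69768) - 68305) + 210888 = ((-12/31 + 69768) - 68305) + 210888 = (2162796/31 - 68305) + 210888 = 45341/31 + 210888 = 6582869/31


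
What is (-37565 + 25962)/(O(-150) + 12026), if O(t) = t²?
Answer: -41/122 ≈ -0.33607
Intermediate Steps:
(-37565 + 25962)/(O(-150) + 12026) = (-37565 + 25962)/((-150)² + 12026) = -11603/(22500 + 12026) = -11603/34526 = -11603*1/34526 = -41/122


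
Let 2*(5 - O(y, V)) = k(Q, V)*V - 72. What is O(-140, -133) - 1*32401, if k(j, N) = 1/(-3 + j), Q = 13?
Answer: -647067/20 ≈ -32353.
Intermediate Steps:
O(y, V) = 41 - V/20 (O(y, V) = 5 - (V/(-3 + 13) - 72)/2 = 5 - (V/10 - 72)/2 = 5 - (-72 + V/10)/2 = 5 + (36 - V/20) = 41 - V/20)
O(-140, -133) - 1*32401 = (41 - 1/20*(-133)) - 1*32401 = (41 + 133/20) - 32401 = 953/20 - 32401 = -647067/20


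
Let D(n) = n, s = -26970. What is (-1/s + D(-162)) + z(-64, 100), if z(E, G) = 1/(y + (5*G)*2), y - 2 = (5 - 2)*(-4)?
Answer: -72090344/445005 ≈ -162.00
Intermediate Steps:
y = -10 (y = 2 + (5 - 2)*(-4) = 2 + 3*(-4) = 2 - 12 = -10)
z(E, G) = 1/(-10 + 10*G) (z(E, G) = 1/(-10 + (5*G)*2) = 1/(-10 + 10*G))
(-1/s + D(-162)) + z(-64, 100) = (-1/(-26970) - 162) + 1/(10*(-1 + 100)) = (-1*(-1/26970) - 162) + (⅒)/99 = (1/26970 - 162) + (⅒)*(1/99) = -4369139/26970 + 1/990 = -72090344/445005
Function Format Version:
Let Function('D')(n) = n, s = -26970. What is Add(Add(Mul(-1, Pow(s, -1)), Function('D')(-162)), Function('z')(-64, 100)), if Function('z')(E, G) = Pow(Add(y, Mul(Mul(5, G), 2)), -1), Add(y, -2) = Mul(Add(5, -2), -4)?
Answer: Rational(-72090344, 445005) ≈ -162.00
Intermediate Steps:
y = -10 (y = Add(2, Mul(Add(5, -2), -4)) = Add(2, Mul(3, -4)) = Add(2, -12) = -10)
Function('z')(E, G) = Pow(Add(-10, Mul(10, G)), -1) (Function('z')(E, G) = Pow(Add(-10, Mul(Mul(5, G), 2)), -1) = Pow(Add(-10, Mul(10, G)), -1))
Add(Add(Mul(-1, Pow(s, -1)), Function('D')(-162)), Function('z')(-64, 100)) = Add(Add(Mul(-1, Pow(-26970, -1)), -162), Mul(Rational(1, 10), Pow(Add(-1, 100), -1))) = Add(Add(Mul(-1, Rational(-1, 26970)), -162), Mul(Rational(1, 10), Pow(99, -1))) = Add(Add(Rational(1, 26970), -162), Mul(Rational(1, 10), Rational(1, 99))) = Add(Rational(-4369139, 26970), Rational(1, 990)) = Rational(-72090344, 445005)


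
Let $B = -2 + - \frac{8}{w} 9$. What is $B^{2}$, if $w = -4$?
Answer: $256$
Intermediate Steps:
$B = 16$ ($B = -2 + - \frac{8}{-4} \cdot 9 = -2 + \left(-8\right) \left(- \frac{1}{4}\right) 9 = -2 + 2 \cdot 9 = -2 + 18 = 16$)
$B^{2} = 16^{2} = 256$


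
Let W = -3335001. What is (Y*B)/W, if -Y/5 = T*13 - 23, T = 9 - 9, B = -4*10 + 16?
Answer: 920/1111667 ≈ 0.00082759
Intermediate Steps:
B = -24 (B = -40 + 16 = -24)
T = 0
Y = 115 (Y = -5*(0*13 - 23) = -5*(0 - 23) = -5*(-23) = 115)
(Y*B)/W = (115*(-24))/(-3335001) = -2760*(-1/3335001) = 920/1111667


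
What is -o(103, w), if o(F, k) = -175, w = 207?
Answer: 175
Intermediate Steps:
-o(103, w) = -1*(-175) = 175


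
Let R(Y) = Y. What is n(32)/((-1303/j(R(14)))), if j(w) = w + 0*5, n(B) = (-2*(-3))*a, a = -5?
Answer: 420/1303 ≈ 0.32233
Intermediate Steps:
n(B) = -30 (n(B) = -2*(-3)*(-5) = 6*(-5) = -30)
j(w) = w (j(w) = w + 0 = w)
n(32)/((-1303/j(R(14)))) = -30/((-1303/14)) = -30/((-1303*1/14)) = -30/(-1303/14) = -30*(-14/1303) = 420/1303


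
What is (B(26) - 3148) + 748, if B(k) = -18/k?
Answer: -31209/13 ≈ -2400.7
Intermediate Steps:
(B(26) - 3148) + 748 = (-18/26 - 3148) + 748 = (-18*1/26 - 3148) + 748 = (-9/13 - 3148) + 748 = -40933/13 + 748 = -31209/13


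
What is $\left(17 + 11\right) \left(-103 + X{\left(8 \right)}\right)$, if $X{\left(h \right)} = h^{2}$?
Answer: $-1092$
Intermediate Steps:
$\left(17 + 11\right) \left(-103 + X{\left(8 \right)}\right) = \left(17 + 11\right) \left(-103 + 8^{2}\right) = 28 \left(-103 + 64\right) = 28 \left(-39\right) = -1092$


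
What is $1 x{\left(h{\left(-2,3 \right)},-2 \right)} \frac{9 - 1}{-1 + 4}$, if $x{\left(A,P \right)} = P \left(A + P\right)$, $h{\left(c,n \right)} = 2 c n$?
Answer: $\frac{224}{3} \approx 74.667$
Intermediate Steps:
$h{\left(c,n \right)} = 2 c n$
$1 x{\left(h{\left(-2,3 \right)},-2 \right)} \frac{9 - 1}{-1 + 4} = 1 \left(- 2 \left(2 \left(-2\right) 3 - 2\right)\right) \frac{9 - 1}{-1 + 4} = 1 \left(- 2 \left(-12 - 2\right)\right) \frac{8}{3} = 1 \left(\left(-2\right) \left(-14\right)\right) 8 \cdot \frac{1}{3} = 1 \cdot 28 \cdot \frac{8}{3} = 28 \cdot \frac{8}{3} = \frac{224}{3}$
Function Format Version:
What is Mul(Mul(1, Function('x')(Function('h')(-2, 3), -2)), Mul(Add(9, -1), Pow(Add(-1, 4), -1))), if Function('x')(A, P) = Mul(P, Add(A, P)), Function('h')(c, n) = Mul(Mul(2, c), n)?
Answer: Rational(224, 3) ≈ 74.667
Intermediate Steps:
Function('h')(c, n) = Mul(2, c, n)
Mul(Mul(1, Function('x')(Function('h')(-2, 3), -2)), Mul(Add(9, -1), Pow(Add(-1, 4), -1))) = Mul(Mul(1, Mul(-2, Add(Mul(2, -2, 3), -2))), Mul(Add(9, -1), Pow(Add(-1, 4), -1))) = Mul(Mul(1, Mul(-2, Add(-12, -2))), Mul(8, Pow(3, -1))) = Mul(Mul(1, Mul(-2, -14)), Mul(8, Rational(1, 3))) = Mul(Mul(1, 28), Rational(8, 3)) = Mul(28, Rational(8, 3)) = Rational(224, 3)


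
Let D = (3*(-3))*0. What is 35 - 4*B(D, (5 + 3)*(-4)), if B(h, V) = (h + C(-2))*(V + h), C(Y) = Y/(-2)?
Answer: 163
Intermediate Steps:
C(Y) = -Y/2 (C(Y) = Y*(-1/2) = -Y/2)
D = 0 (D = -9*0 = 0)
B(h, V) = (1 + h)*(V + h) (B(h, V) = (h - 1/2*(-2))*(V + h) = (h + 1)*(V + h) = (1 + h)*(V + h))
35 - 4*B(D, (5 + 3)*(-4)) = 35 - 4*((5 + 3)*(-4) + 0 + 0**2 + ((5 + 3)*(-4))*0) = 35 - 4*(8*(-4) + 0 + 0 + (8*(-4))*0) = 35 - 4*(-32 + 0 + 0 - 32*0) = 35 - 4*(-32 + 0 + 0 + 0) = 35 - 4*(-32) = 35 + 128 = 163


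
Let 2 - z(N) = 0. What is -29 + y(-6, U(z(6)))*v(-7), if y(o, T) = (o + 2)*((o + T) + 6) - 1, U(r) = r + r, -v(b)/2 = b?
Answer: -267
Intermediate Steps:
v(b) = -2*b
z(N) = 2 (z(N) = 2 - 1*0 = 2 + 0 = 2)
U(r) = 2*r
y(o, T) = -1 + (2 + o)*(6 + T + o) (y(o, T) = (2 + o)*((T + o) + 6) - 1 = (2 + o)*(6 + T + o) - 1 = -1 + (2 + o)*(6 + T + o))
-29 + y(-6, U(z(6)))*v(-7) = -29 + (11 + (-6)² + 2*(2*2) + 8*(-6) + (2*2)*(-6))*(-2*(-7)) = -29 + (11 + 36 + 2*4 - 48 + 4*(-6))*14 = -29 + (11 + 36 + 8 - 48 - 24)*14 = -29 - 17*14 = -29 - 238 = -267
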